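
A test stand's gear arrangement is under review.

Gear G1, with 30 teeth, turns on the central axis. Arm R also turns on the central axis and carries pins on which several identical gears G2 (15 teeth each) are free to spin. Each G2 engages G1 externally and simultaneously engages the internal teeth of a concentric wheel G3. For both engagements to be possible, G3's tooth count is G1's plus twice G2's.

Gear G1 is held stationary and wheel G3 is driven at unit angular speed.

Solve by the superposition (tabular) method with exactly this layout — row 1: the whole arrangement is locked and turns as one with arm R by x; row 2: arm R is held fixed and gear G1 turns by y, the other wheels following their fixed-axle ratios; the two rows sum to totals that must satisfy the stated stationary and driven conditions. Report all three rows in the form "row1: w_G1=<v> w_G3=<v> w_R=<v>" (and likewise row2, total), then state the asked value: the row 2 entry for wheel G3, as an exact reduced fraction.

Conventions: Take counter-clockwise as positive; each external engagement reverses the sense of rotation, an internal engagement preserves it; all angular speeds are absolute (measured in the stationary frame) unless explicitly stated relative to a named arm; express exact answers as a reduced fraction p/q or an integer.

topology: planetary set — G1 30T / G2 15T / G3 60T, arm = carrier (Willis)
superposition row 1 [locked train]: every member turns x
row 2: sun turns y, ring = −(30/60)·y, arm 0
boundary: total ω_sun = x + y = 0 and total ω_ring = x − (30/60)·y = 1  ⇒  y = -2/3, x = 2/3
row 2 ring = −(30/60)·(-2/3) = 1/3
totals (row 1 + row 2): sun 2/3 + (-2/3) = 0, ring 2/3 + 1/3 = 1, arm 2/3 + 0 = 2/3
asked cell (row2, ring) = 1/3

row1: w_G1=2/3 w_G3=2/3 w_R=2/3
row2: w_G1=-2/3 w_G3=1/3 w_R=0
total: w_G1=0 w_G3=1 w_R=2/3
asked value: 1/3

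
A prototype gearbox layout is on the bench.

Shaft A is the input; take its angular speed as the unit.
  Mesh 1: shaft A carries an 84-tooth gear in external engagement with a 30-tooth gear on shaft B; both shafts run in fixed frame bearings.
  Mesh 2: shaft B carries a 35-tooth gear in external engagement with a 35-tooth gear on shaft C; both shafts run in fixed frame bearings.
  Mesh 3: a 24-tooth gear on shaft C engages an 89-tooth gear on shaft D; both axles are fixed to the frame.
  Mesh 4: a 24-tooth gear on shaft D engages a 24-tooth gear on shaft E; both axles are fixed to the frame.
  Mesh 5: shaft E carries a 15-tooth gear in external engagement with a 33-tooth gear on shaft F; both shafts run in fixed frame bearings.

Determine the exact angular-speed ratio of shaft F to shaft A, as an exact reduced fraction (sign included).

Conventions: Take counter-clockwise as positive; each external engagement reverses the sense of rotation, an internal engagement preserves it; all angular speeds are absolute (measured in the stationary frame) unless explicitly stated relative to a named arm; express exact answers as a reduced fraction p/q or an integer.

class = fixed-axis compound train [5 meshes; 5 ratios multiply, 5 sense flips]
mesh 1 [84T→30T]: running ratio 14/5, sense −
mesh 2 [35T→35T]: running ratio 14/5, sense +
mesh 3 [24T→89T]: running ratio 336/445, sense −
mesh 4 [24T→24T]: running ratio 336/445, sense +
mesh 5 [15T→33T]: running ratio 336/979, sense −
ω_out/ω_in = -336/979

-336/979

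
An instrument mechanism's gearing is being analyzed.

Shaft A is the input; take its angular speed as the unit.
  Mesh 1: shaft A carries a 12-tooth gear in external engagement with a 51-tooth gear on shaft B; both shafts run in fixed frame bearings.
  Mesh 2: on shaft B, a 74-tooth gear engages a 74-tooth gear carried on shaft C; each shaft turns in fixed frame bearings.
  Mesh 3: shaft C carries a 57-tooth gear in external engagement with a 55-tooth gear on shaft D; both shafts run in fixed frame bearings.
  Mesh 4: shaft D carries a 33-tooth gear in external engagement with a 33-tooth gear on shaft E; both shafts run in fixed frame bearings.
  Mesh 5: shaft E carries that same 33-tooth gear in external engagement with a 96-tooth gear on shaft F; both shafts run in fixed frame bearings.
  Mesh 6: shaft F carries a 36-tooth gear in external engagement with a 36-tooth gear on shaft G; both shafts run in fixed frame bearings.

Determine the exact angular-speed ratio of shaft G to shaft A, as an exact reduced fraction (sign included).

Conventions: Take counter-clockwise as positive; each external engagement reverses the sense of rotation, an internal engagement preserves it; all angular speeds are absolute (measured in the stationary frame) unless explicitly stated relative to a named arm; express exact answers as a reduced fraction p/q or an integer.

57/680

class = fixed-axis compound train [6 meshes; 6 ratios multiply, 6 sense flips]
mesh 1 [12T→51T]: running ratio 4/17, sense −
mesh 2 [74T→74T]: running ratio 4/17, sense +
mesh 3 [57T→55T]: running ratio 228/935, sense −
mesh 4 [33T→33T]: running ratio 228/935, sense +
mesh 5 [33T→96T]: running ratio 57/680, sense −
mesh 6 [36T→36T]: running ratio 57/680, sense +
ω_out/ω_in = 57/680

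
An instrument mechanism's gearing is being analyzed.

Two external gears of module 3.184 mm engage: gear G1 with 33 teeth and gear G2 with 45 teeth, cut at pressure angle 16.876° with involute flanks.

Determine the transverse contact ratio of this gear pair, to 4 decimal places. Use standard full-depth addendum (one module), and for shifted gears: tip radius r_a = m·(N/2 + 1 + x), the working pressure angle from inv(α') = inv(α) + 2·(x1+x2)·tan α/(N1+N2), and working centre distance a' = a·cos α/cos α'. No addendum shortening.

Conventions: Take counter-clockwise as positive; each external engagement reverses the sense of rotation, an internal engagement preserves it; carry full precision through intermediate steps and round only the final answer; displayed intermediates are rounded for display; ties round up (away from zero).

1.8762

topology: single-mesh involute geometry — m = 3.184, 33T/45T pair
base radii: r_b1 = 50.273551, r_b2 = 68.554843
tip radii: r_a1 = 55.720000, r_a2 = 74.824000
no profile shift: α' = α, a' = a
action lengths: √(r_a1²−r_b1²) = 24.026827, √(r_a2²−r_b2²) = 29.981069
base pitch p_b = π·m·cos α = 9.572062
CR = (24.026827 + 29.981069 − 124.176000·sin 16.87600°)/9.572062 = 1.876235
contact ratio ≈ 1.8762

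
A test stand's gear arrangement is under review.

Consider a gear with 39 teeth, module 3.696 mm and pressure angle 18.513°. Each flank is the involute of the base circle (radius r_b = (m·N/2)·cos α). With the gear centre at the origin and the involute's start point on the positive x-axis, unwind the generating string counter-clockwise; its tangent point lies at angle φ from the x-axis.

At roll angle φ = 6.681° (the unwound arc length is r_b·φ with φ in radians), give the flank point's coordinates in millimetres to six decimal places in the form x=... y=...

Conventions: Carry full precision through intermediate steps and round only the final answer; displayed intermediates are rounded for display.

single-mesh involute tooth geometry (39T wheel at module 3.696)
pitch radius r_p = m·N/2 = 3.696·39/2 = 72.072000
base radius r_b = r_p·cos α = 72.072000·cos 18.513° = 68.342392
roll angle φ = 6.681° = 0.11660545 rad
x = r_b·(cos φ + φ·sin φ) = 68.805434
y = r_b·(sin φ − φ·cos φ) = 0.036069

x=68.805434 y=0.036069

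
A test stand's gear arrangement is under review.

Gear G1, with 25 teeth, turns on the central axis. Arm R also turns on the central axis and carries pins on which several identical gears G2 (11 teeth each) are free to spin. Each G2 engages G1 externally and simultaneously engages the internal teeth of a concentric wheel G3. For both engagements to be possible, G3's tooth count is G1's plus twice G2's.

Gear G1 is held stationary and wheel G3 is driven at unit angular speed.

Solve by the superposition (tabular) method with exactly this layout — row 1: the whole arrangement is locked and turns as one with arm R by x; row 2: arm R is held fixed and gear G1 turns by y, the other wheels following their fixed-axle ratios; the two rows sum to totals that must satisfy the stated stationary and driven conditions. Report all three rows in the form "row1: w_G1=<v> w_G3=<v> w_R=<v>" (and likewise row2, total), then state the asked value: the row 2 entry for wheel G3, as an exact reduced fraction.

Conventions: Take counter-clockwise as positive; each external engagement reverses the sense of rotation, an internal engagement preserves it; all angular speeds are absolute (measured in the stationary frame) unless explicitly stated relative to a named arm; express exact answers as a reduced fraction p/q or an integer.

row1: w_G1=47/72 w_G3=47/72 w_R=47/72
row2: w_G1=-47/72 w_G3=25/72 w_R=0
total: w_G1=0 w_G3=1 w_R=47/72
asked value: 25/72

topology: planetary set — G1 25T / G2 11T / G3 47T, arm = carrier (Willis)
row 1: whole set turns with the arm by x
row 2: sun turns y, ring = −(25/47)·y, arm 0
boundary: total ω_sun = x + y = 0 and total ω_ring = x − (25/47)·y = 1  ⇒  y = -47/72, x = 47/72
row 2 ring = −(25/47)·(-47/72) = 25/72
totals (row 1 + row 2): sun 47/72 + (-47/72) = 0, ring 47/72 + 25/72 = 1, arm 47/72 + 0 = 47/72
asked cell (row2, ring) = 25/72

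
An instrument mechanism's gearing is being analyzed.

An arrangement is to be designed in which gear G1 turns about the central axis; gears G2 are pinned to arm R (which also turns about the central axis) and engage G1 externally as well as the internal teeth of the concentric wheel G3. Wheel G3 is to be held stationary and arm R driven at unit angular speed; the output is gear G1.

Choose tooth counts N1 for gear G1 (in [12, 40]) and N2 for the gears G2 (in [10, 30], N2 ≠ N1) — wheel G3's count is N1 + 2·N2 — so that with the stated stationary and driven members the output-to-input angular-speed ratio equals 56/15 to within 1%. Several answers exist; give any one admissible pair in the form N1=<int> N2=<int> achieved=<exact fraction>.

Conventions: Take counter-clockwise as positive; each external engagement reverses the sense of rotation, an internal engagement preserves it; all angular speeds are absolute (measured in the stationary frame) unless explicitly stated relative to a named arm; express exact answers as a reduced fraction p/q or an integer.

class = planetary set [ratio 56/15 wanted; Willis about the carrier]
Willis with ω_ring = 0: ω_sun/ω_arm = (N1+N3)/N1; set equal to 56/15  ⇒  N3/N1 = 56/15 − 1 = 41/15
N3 = N1 + 2·N2  ⇒  N2/N1 = (N3/N1 − 1)/2 = (41/15 − 1)/2 = 13/15
smallest multiple with N1 ≥ 12 and N2 ≥ 10: k = 1  ⇒  N1 = 1·15 = 15, N2 = 1·13 = 13 (N1 ≤ 40, N2 ≤ 30, N2 ≠ N1 ✓), N3 = 15 + 2·13 = 41
check: (N1+N3)/N1 with N1 = 15, N3 = 41 gives 56/15; |achieved − target| = 0 ≤ 14/375 ✓

N1=15 N2=13 achieved=56/15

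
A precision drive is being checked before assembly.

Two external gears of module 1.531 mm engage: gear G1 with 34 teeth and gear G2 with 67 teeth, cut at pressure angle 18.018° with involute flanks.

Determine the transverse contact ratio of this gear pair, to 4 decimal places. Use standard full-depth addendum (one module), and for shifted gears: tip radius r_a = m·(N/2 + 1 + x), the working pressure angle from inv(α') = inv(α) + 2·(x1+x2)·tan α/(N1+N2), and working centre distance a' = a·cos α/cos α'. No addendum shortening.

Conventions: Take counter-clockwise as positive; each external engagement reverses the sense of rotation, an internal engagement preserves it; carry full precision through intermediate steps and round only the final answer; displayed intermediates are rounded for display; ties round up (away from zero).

single-mesh involute tooth geometry (34T engaging 67T at module 1.531)
base radii: r_b1 = 24.750620, r_b2 = 48.773281
tip radii: r_a1 = 27.558000, r_a2 = 52.819500
no profile shift: α' = α, a' = a
action lengths: √(r_a1²−r_b1²) = 12.118175, √(r_a2²−r_b2²) = 20.274779
base pitch p_b = π·m·cos α = 4.573904
CR = (12.118175 + 20.274779 − 77.315500·sin 18.01800°)/4.573904 = 1.853570
contact ratio ≈ 1.8536

1.8536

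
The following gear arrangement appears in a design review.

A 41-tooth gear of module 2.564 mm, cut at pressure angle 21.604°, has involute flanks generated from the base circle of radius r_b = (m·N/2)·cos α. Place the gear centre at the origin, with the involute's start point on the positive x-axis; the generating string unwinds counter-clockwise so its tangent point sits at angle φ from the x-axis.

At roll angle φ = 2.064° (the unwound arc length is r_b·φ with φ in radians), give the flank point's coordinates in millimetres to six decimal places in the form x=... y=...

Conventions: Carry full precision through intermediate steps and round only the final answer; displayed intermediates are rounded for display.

x=48.901259 y=0.000761

recognized (one wheel, involute flank): single-mesh tooth geometry, m = 2.564, N = 41
pitch radius r_p = m·N/2 = 2.564·41/2 = 52.562000
base radius r_b = r_p·cos α = 52.562000·cos 21.604° = 48.869561
roll angle φ = 2.064° = 0.03602360 rad
x = r_b·(cos φ + φ·sin φ) = 48.901259
y = r_b·(sin φ − φ·cos φ) = 0.000761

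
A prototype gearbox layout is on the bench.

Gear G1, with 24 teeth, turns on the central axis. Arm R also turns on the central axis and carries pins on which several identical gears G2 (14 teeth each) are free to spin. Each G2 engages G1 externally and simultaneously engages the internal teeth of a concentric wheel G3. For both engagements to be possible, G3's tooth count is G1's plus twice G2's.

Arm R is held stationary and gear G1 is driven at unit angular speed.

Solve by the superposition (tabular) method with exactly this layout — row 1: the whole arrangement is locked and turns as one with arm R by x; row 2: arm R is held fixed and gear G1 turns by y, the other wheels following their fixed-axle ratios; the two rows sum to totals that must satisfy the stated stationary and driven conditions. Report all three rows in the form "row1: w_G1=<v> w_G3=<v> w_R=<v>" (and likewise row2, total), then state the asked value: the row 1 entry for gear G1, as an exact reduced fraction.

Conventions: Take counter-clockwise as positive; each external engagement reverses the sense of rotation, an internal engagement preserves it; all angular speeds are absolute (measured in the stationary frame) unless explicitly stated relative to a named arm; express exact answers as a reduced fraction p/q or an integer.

row1: w_G1=0 w_G3=0 w_R=0
row2: w_G1=1 w_G3=-6/13 w_R=0
total: w_G1=1 w_G3=-6/13 w_R=0
asked value: 0

planetary set (24T centre, 14T on arm, 52T internal) — Willis relation
row 1: whole set turns with the arm by x
superposition row 2 [arm held]: sun y, ring −(24/52)·y, arm 0
boundary: total ω_arm = x = 0 and total ω_sun = x + y = 1  ⇒  y = 1, x = 0
row 2 ring = −(24/52)·1 = -6/13
totals (row 1 + row 2): sun 0 + 1 = 1, ring 0 + (-6/13) = -6/13, arm 0 + 0 = 0
asked cell (row1, sun) = 0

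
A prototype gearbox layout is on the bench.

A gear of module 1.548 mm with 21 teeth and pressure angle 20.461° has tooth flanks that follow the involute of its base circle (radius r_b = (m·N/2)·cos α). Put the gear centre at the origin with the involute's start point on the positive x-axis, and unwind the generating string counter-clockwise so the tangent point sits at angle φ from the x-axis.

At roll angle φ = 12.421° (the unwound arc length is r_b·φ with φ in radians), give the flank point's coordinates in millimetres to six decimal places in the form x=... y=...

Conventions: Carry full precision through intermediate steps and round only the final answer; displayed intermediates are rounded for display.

x=15.582193 y=0.051475

class = single-mesh tooth geometry [base-circle involute, m = 1.548, 21T]
pitch radius r_p = m·N/2 = 1.548·21/2 = 16.254000
base radius r_b = r_p·cos α = 16.254000·cos 20.461° = 15.228541
roll angle φ = 12.421° = 0.21678735 rad
x = r_b·(cos φ + φ·sin φ) = 15.582193
y = r_b·(sin φ − φ·cos φ) = 0.051475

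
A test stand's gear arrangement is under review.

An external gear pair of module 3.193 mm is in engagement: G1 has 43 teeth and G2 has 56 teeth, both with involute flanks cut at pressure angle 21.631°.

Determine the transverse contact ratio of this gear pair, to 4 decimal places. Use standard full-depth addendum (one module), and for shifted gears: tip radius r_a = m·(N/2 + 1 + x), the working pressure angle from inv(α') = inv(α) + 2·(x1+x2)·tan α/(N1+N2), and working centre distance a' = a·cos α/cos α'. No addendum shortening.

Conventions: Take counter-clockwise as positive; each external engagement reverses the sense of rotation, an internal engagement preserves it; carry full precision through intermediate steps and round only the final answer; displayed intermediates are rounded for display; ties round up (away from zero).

topology: single-mesh involute geometry — m = 3.193, 43T/56T pair
base radii: r_b1 = 63.815008, r_b2 = 83.107918
tip radii: r_a1 = 71.842500, r_a2 = 92.597000
no profile shift: α' = α, a' = a
action lengths: √(r_a1²−r_b1²) = 32.999841, √(r_a2²−r_b2²) = 40.832321
base pitch p_b = π·m·cos α = 9.324687
CR = (32.999841 + 40.832321 − 158.053500·sin 21.63100°)/9.324687 = 1.669685
contact ratio ≈ 1.6697

1.6697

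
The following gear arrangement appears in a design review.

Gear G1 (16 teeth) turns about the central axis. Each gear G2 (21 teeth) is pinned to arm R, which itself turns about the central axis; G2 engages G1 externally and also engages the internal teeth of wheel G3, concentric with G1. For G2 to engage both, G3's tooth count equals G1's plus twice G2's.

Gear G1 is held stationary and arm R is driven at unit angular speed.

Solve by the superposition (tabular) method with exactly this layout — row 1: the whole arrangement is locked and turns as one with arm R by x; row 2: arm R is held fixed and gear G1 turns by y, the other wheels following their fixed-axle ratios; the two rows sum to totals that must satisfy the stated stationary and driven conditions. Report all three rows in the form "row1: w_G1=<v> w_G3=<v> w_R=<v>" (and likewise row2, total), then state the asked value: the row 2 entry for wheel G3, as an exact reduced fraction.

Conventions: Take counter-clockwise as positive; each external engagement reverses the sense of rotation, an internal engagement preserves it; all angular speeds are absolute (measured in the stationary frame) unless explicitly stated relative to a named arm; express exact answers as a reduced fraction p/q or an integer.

row1: w_G1=1 w_G3=1 w_R=1
row2: w_G1=-1 w_G3=8/29 w_R=0
total: w_G1=0 w_G3=37/29 w_R=1
asked value: 8/29

recognized (axles ride arm R): planetary set, 16/21/58 teeth
row 1: whole set turns with the arm by x
superposition row 2 [arm held]: sun y, ring −(16/58)·y, arm 0
boundary: total ω_sun = x + y = 0 and total ω_arm = x = 1  ⇒  y = -1, x = 1
row 2 ring = −(16/58)·(-1) = 8/29
totals (row 1 + row 2): sun 1 + (-1) = 0, ring 1 + 8/29 = 37/29, arm 1 + 0 = 1
asked cell (row2, ring) = 8/29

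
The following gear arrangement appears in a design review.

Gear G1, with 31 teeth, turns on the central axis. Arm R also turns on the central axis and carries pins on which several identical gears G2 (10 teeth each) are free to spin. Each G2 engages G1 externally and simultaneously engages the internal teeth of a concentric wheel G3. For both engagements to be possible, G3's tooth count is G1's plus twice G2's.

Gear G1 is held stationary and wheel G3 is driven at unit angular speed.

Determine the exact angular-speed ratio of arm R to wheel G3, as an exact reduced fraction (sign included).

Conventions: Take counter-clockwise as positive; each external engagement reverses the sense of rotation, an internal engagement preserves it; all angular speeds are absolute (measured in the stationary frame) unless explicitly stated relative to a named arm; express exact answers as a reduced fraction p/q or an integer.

51/82

recognized (axles ride arm R): planetary set, 31/10/51 teeth
ring teeth: 31 + 2·10 = 51
31(ω_sun−ω_arm) = −51(ω_ring−ω_arm),  ω_sun = 0, ω_ring = 1
31(0−ω_arm) = −51(1−ω_arm)  ⇒  82·ω_arm = 51  ⇒  ω_arm = 51/82
ω_out/ω_in = 51/82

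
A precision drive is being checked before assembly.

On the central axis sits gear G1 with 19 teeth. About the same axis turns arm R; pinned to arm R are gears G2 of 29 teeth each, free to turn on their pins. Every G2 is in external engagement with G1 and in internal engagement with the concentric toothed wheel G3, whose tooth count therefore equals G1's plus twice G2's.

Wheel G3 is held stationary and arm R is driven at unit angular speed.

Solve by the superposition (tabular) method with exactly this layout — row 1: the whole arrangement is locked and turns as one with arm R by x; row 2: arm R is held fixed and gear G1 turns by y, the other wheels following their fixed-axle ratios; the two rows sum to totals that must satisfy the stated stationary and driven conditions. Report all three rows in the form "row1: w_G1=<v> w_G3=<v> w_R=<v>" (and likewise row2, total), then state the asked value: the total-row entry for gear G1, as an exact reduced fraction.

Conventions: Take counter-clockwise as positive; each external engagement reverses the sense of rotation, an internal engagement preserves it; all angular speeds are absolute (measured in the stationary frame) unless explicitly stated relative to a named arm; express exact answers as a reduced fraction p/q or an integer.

row1: w_G1=1 w_G3=1 w_R=1
row2: w_G1=77/19 w_G3=-1 w_R=0
total: w_G1=96/19 w_G3=0 w_R=1
asked value: 96/19

topology: planetary set — G1 19T / G2 29T / G3 77T, arm = carrier (Willis)
row 1: whole set turns with the arm by x
row 2 — arm fixed, fixed-axis ratios: sun y, ring −(19/77)·y, arm 0
boundary: total ω_ring = x − (19/77)·y = 0 and total ω_arm = x = 1  ⇒  y = 77/19, x = 1
row 2 ring = −(19/77)·77/19 = -1
totals (row 1 + row 2): sun 1 + 77/19 = 96/19, ring 1 + (-1) = 0, arm 1 + 0 = 1
asked cell (total, sun) = 96/19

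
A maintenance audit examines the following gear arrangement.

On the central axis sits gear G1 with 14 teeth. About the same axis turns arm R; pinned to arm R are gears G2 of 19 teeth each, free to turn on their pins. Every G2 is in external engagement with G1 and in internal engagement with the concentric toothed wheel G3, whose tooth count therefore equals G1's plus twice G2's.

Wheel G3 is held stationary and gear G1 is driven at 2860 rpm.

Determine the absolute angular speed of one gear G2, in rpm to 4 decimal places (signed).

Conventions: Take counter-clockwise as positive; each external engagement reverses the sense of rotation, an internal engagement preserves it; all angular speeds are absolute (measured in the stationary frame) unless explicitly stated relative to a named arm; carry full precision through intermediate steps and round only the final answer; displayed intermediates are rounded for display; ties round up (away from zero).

-1053.6842 rpm

class = planetary set [G3 = 14+2·19 = 52; Willis about the carrier]
normalise by the input: solve with ω_sun = 1, then scale by 2860 rpm
ring teeth: 14 + 2·19 = 52
14(ω_sun−ω_arm) = −52(ω_ring−ω_arm),  ω_ring = 0, ω_sun = 1
14(1−ω_arm) = −52(0−ω_arm)  ⇒  66·ω_arm = 14  ⇒  ω_arm = 7/33
sun–planet mesh: 14·(1−7/33) = −19·(ω_p−ω_arm)  ⇒  ω_p−ω_arm = -364/627
ω_p = 7/33 − 364/627 = -7/19
scale: ω_p = -7/19 × 2860 rpm = -1053.6842 rpm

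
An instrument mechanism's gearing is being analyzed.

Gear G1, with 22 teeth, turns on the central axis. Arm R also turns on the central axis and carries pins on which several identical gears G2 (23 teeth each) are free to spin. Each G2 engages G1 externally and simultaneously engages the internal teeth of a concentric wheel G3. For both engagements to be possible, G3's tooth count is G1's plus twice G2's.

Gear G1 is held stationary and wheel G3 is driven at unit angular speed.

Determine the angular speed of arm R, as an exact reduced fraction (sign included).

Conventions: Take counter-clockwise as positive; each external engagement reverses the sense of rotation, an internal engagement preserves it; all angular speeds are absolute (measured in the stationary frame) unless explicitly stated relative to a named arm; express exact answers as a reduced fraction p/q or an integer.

topology: planetary set — G1 22T / G2 23T / G3 68T, arm = carrier (Willis)
ring teeth: 22 + 2·23 = 68
22(ω_sun−ω_arm) = −68(ω_ring−ω_arm),  ω_sun = 0, ω_ring = 1
22(0−ω_arm) = −68(1−ω_arm)  ⇒  90·ω_arm = 68  ⇒  ω_arm = 34/45
exact speed ratio = 34/45

34/45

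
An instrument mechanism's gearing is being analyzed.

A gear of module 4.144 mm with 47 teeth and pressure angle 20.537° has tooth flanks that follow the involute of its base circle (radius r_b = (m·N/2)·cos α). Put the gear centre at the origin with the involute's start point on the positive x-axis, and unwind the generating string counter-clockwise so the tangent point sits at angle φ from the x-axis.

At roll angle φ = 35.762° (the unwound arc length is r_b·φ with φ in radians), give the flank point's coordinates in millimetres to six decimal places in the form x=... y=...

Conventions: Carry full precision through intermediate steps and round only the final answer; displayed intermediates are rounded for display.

x=107.265714 y=7.107747

recognized (one wheel, involute flank): single-mesh tooth geometry, m = 4.144, N = 47
pitch radius r_p = m·N/2 = 4.144·47/2 = 97.384000
base radius r_b = r_p·cos α = 97.384000·cos 20.537° = 91.194842
roll angle φ = 35.762° = 0.62416465 rad
x = r_b·(cos φ + φ·sin φ) = 107.265714
y = r_b·(sin φ − φ·cos φ) = 7.107747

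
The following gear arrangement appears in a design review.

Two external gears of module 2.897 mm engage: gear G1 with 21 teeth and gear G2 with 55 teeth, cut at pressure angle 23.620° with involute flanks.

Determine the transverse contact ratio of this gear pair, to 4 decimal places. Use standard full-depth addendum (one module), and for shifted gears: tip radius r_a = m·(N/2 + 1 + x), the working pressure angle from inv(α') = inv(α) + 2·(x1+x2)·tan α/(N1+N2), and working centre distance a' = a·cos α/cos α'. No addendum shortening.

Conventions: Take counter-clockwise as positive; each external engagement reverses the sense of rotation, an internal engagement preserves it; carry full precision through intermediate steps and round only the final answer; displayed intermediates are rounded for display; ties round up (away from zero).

1.5268

class = single-mesh tooth geometry [involute pair 21T × 55T, m = 2.897]
base radii: r_b1 = 27.870127, r_b2 = 72.993190
tip radii: r_a1 = 33.315500, r_a2 = 82.564500
no profile shift: α' = α, a' = a
action lengths: √(r_a1²−r_b1²) = 18.253179, √(r_a2²−r_b2²) = 38.586149
base pitch p_b = π·m·cos α = 8.338723
CR = (18.253179 + 38.586149 − 110.086000·sin 23.62000°)/8.338723 = 1.526768
contact ratio ≈ 1.5268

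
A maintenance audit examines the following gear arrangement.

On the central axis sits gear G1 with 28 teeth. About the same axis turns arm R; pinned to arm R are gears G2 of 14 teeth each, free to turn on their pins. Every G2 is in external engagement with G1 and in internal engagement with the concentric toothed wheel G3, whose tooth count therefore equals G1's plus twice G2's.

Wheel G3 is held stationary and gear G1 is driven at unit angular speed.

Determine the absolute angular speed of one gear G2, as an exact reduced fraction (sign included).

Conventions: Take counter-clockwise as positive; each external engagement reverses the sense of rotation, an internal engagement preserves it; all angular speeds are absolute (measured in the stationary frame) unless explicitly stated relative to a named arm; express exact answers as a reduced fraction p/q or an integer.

planetary set (28T centre, 14T on arm, 56T internal) — Willis relation
ring teeth: 28 + 2·14 = 56
28(ω_sun−ω_arm) = −56(ω_ring−ω_arm),  ω_ring = 0, ω_sun = 1
28(1−ω_arm) = −56(0−ω_arm)  ⇒  84·ω_arm = 28  ⇒  ω_arm = 1/3
sun–planet mesh: 28·(1−1/3) = −14·(ω_p−ω_arm)  ⇒  ω_p−ω_arm = -4/3
ω_p = 1/3 − 4/3 = -1
exact speed ratio = -1

-1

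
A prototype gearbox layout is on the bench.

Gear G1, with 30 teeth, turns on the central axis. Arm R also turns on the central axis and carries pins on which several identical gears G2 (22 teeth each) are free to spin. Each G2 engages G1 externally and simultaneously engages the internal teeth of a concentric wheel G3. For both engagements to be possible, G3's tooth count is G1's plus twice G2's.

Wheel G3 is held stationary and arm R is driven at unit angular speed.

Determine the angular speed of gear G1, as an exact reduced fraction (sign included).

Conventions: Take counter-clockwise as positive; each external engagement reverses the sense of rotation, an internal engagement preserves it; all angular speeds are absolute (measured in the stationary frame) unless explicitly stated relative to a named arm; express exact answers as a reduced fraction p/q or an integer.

52/15

topology: planetary set — G1 30T / G2 22T / G3 74T, arm = carrier (Willis)
ring teeth: 30 + 2·22 = 74
30(ω_sun−ω_arm) = −74(ω_ring−ω_arm),  ω_ring = 0, ω_arm = 1
ω_sun = 1 − (74/30)(0−1) = 52/15
exact speed ratio = 52/15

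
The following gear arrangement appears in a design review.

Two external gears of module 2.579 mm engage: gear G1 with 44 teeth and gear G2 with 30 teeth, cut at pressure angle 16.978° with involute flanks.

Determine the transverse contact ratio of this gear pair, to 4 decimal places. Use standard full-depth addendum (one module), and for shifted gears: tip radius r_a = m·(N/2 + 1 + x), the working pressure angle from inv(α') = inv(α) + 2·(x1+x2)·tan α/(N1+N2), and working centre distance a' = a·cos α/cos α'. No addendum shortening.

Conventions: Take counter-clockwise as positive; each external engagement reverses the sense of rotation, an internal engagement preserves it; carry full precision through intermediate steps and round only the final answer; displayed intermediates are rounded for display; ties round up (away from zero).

1.8531

class = single-mesh tooth geometry [involute pair 44T × 30T, m = 2.579]
base radii: r_b1 = 54.265185, r_b2 = 36.998990
tip radii: r_a1 = 59.317000, r_a2 = 41.264000
no profile shift: α' = α, a' = a
action lengths: √(r_a1²−r_b1²) = 23.954044, √(r_a2²−r_b2²) = 18.269988
base pitch p_b = π·m·cos α = 7.749050
CR = (23.954044 + 18.269988 − 95.423000·sin 16.97800°)/7.749050 = 1.853142
contact ratio ≈ 1.8531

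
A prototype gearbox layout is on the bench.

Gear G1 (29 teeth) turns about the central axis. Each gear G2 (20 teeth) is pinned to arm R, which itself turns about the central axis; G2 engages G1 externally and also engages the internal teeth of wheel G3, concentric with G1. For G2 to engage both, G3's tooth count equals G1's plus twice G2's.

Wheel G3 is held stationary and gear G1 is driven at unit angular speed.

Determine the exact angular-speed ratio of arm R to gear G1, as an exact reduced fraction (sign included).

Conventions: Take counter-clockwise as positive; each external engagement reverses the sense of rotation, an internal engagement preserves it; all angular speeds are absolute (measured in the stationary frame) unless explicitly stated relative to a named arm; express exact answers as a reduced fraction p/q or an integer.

class = planetary set [G3 = 29+2·20 = 69; Willis about the carrier]
ring teeth: 29 + 2·20 = 69
29(ω_sun−ω_arm) = −69(ω_ring−ω_arm),  ω_ring = 0, ω_sun = 1
29(1−ω_arm) = −69(0−ω_arm)  ⇒  98·ω_arm = 29  ⇒  ω_arm = 29/98
ω_out/ω_in = 29/98

29/98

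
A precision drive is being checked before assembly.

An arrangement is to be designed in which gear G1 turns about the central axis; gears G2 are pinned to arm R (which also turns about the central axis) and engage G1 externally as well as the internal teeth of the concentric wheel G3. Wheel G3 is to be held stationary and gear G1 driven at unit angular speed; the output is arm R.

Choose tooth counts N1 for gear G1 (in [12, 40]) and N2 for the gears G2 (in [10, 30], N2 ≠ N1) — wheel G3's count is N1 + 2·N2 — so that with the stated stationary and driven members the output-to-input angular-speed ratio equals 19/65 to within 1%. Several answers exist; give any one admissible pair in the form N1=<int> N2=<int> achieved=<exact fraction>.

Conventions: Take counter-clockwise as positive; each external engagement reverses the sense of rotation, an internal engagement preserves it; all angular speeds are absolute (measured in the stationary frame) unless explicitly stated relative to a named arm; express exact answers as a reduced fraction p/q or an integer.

class = planetary set [ratio 19/65 wanted; Willis about the carrier]
Willis with ω_ring = 0: ω_arm/ω_sun = N1/(N1+N3); set equal to 19/65  ⇒  N3/N1 = 1/(19/65) − 1 = 46/19
N3 = N1 + 2·N2  ⇒  N2/N1 = (N3/N1 − 1)/2 = (46/19 − 1)/2 = 27/38
smallest multiple with N1 ≥ 12 and N2 ≥ 10: k = 1  ⇒  N1 = 1·38 = 38, N2 = 1·27 = 27 (N1 ≤ 40, N2 ≤ 30, N2 ≠ N1 ✓), N3 = 38 + 2·27 = 92
check: N1/(N1+N3) with N1 = 38, N3 = 92 gives 19/65; |achieved − target| = 0 ≤ 19/6500 ✓

N1=38 N2=27 achieved=19/65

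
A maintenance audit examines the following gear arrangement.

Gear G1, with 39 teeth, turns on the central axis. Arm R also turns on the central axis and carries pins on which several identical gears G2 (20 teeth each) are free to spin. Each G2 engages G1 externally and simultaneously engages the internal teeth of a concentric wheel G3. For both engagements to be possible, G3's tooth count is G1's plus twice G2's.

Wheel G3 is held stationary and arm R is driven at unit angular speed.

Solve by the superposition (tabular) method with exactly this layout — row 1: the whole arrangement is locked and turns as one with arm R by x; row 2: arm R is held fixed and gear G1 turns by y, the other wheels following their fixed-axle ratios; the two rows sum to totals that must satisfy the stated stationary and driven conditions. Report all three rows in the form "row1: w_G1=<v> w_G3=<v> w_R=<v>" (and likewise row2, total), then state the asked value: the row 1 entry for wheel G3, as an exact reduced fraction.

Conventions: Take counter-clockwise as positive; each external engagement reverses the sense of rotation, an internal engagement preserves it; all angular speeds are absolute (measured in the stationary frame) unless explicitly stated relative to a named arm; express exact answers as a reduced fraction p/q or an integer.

row1: w_G1=1 w_G3=1 w_R=1
row2: w_G1=79/39 w_G3=-1 w_R=0
total: w_G1=118/39 w_G3=0 w_R=1
asked value: 1

planetary set (39T centre, 20T on arm, 79T internal) — Willis relation
row 1 (train locked, turned with arm): all members turn x
row 2: sun turns y, ring = −(39/79)·y, arm 0
boundary: total ω_ring = x − (39/79)·y = 0 and total ω_arm = x = 1  ⇒  y = 79/39, x = 1
row 2 ring = −(39/79)·79/39 = -1
totals (row 1 + row 2): sun 1 + 79/39 = 118/39, ring 1 + (-1) = 0, arm 1 + 0 = 1
asked cell (row1, ring) = 1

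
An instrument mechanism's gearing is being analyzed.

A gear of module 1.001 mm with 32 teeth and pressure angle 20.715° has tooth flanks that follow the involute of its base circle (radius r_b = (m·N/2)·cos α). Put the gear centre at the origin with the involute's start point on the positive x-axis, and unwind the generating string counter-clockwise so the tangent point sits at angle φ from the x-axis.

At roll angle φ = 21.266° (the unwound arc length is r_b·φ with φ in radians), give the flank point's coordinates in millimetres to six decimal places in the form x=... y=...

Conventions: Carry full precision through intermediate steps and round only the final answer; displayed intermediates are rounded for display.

x=15.977193 y=0.251827

recognized (one wheel, involute flank): single-mesh tooth geometry, m = 1.001, N = 32
pitch radius r_p = m·N/2 = 1.001·32/2 = 16.016000
base radius r_b = r_p·cos α = 16.016000·cos 20.715° = 14.980589
roll angle φ = 21.266° = 0.37116172 rad
x = r_b·(cos φ + φ·sin φ) = 15.977193
y = r_b·(sin φ − φ·cos φ) = 0.251827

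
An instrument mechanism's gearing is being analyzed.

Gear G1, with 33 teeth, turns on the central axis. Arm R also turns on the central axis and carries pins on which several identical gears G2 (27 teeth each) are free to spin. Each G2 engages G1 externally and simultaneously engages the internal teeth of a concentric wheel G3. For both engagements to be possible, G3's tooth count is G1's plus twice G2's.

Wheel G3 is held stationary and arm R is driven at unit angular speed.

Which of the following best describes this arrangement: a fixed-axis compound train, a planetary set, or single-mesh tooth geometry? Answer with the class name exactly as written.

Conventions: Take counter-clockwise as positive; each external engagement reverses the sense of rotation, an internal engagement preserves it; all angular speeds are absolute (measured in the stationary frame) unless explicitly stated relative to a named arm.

planetary set (33T centre, 27T on arm, 87T internal) — Willis relation
classification: planetary set

planetary set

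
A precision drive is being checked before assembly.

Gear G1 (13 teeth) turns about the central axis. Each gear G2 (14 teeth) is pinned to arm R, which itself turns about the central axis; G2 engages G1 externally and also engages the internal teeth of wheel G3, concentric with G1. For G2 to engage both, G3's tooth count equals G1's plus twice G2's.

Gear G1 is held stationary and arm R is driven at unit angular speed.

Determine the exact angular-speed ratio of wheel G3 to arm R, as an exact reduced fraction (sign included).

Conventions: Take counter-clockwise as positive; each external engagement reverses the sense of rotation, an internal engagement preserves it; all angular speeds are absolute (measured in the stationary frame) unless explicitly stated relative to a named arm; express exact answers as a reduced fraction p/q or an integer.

topology: planetary set — G1 13T / G2 14T / G3 41T, arm = carrier (Willis)
ring teeth: 13 + 2·14 = 41
13(ω_sun−ω_arm) = −41(ω_ring−ω_arm),  ω_sun = 0, ω_arm = 1
ω_ring = 1 − (13/41)(0−1) = 54/41
ω_out/ω_in = 54/41

54/41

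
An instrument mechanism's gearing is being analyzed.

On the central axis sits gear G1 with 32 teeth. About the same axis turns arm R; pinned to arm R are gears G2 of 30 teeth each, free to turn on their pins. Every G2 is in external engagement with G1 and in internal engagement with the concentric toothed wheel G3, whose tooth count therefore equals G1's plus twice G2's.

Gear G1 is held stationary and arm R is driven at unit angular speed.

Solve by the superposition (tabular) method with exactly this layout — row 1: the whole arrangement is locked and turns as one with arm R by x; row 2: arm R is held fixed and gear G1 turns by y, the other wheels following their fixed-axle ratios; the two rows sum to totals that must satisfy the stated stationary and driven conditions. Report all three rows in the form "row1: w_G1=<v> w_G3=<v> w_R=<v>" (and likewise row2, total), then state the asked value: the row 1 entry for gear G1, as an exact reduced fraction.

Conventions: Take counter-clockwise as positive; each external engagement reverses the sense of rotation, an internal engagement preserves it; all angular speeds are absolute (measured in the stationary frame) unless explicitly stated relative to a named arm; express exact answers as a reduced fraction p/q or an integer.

row1: w_G1=1 w_G3=1 w_R=1
row2: w_G1=-1 w_G3=8/23 w_R=0
total: w_G1=0 w_G3=31/23 w_R=1
asked value: 1

recognized (axles ride arm R): planetary set, 32/30/92 teeth
row 1 (train locked, turned with arm): all members turn x
row 2 — arm fixed, fixed-axis ratios: sun y, ring −(32/92)·y, arm 0
boundary: total ω_sun = x + y = 0 and total ω_arm = x = 1  ⇒  y = -1, x = 1
row 2 ring = −(32/92)·(-1) = 8/23
totals (row 1 + row 2): sun 1 + (-1) = 0, ring 1 + 8/23 = 31/23, arm 1 + 0 = 1
asked cell (row1, sun) = 1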